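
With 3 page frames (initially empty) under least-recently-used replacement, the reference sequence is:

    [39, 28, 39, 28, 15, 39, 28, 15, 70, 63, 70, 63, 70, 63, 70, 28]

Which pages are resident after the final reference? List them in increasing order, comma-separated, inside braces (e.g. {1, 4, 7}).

39 -> miss, frames {39}
28 -> miss, frames {39,28}
39 -> hit
28 -> hit
15 -> miss, frames {39,28,15}
39 -> hit
28 -> hit
15 -> hit
70 -> miss, evict 39, frames {28,15,70}
63 -> miss, evict 28, frames {15,70,63}
70 -> hit
63 -> hit
70 -> hit
63 -> hit
70 -> hit
28 -> miss, evict 15, frames {63,70,28}

{28, 63, 70}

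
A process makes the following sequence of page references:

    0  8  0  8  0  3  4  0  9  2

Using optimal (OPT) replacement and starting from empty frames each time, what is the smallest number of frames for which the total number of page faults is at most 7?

2

f=1: 10 faults
f=2: 6 faults
f=3: 6 faults
f=4: 6 faults
f=5: 6 faults
f=6: 6 faults
Smallest f with faults ≤ 7 is 2.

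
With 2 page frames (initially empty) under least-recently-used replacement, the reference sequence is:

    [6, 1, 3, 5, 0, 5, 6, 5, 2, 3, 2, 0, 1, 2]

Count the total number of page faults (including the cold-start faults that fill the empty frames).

11

6 -> fault, frames (6)
1 -> fault, frames (6 1)
3 -> fault, evict 6, frames (1 3)
5 -> fault, evict 1, frames (3 5)
0 -> fault, evict 3, frames (5 0)
5 -> hit
6 -> fault, evict 0, frames (5 6)
5 -> hit
2 -> fault, evict 6, frames (5 2)
3 -> fault, evict 5, frames (2 3)
2 -> hit
0 -> fault, evict 3, frames (2 0)
1 -> fault, evict 2, frames (0 1)
2 -> fault, evict 0, frames (1 2)
Page faults: 11.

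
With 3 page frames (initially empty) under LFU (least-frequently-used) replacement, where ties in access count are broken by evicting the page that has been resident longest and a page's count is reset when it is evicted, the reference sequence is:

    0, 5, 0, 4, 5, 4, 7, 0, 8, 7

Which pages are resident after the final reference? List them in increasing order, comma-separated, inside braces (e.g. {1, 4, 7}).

0 → fault, frames (0)
5 → fault, frames (0 5)
0 → hit
4 → fault, frames (0 5 4)
5 → hit
4 → hit
7 → fault, evict 0, frames (5 4 7)
0 → fault, evict 7, frames (5 4 0)
8 → fault, evict 0, frames (5 4 8)
7 → fault, evict 8, frames (5 4 7)

{4, 5, 7}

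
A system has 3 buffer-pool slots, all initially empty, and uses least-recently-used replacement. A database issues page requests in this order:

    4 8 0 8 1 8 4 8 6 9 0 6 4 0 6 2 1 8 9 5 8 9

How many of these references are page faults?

4: fault, frames {4}
8: fault, frames {4,8}
0: fault, frames {4,8,0}
8: hit
1: fault, evict 4, frames {0,8,1}
8: hit
4: fault, evict 0, frames {1,8,4}
8: hit
6: fault, evict 1, frames {4,8,6}
9: fault, evict 4, frames {8,6,9}
0: fault, evict 8, frames {6,9,0}
6: hit
4: fault, evict 9, frames {0,6,4}
0: hit
6: hit
2: fault, evict 4, frames {0,6,2}
1: fault, evict 0, frames {6,2,1}
8: fault, evict 6, frames {2,1,8}
9: fault, evict 2, frames {1,8,9}
5: fault, evict 1, frames {8,9,5}
8: hit
9: hit
Page faults: 14.

14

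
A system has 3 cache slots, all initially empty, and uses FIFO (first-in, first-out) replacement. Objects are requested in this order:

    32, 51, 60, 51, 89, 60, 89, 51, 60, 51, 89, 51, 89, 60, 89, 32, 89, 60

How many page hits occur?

32 → miss, frames (32)
51 → miss, frames (32 51)
60 → miss, frames (32 51 60)
51 → hit
89 → miss, evict 32, frames (51 60 89)
60 → hit
89 → hit
51 → hit
60 → hit
51 → hit
89 → hit
51 → hit
89 → hit
60 → hit
89 → hit
32 → miss, evict 51, frames (60 89 32)
89 → hit
60 → hit
Hits: 13.

13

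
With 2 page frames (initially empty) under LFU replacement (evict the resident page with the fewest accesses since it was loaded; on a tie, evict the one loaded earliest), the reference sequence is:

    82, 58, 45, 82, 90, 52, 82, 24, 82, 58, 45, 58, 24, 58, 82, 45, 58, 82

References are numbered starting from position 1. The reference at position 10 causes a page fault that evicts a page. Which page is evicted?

24

pos 1: 82 → fault, frames [82]
pos 2: 58 → fault, frames [82, 58]
pos 3: 45 → fault, evict 82, frames [58, 45]
pos 4: 82 → fault, evict 58, frames [45, 82]
pos 5: 90 → fault, evict 45, frames [82, 90]
pos 6: 52 → fault, evict 82, frames [90, 52]
pos 7: 82 → fault, evict 90, frames [52, 82]
pos 8: 24 → fault, evict 52, frames [82, 24]
pos 9: 82 → hit
pos 10: 58 → fault, evict 24, frames [82, 58]
At position 10, page 24 is evicted.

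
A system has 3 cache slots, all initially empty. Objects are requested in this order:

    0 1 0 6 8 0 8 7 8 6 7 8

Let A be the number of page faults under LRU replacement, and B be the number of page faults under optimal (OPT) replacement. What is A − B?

Under LRU: F F . F F . . F . F . . → 6 faults.
Under OPT: F F . F F . . F . . . . → 5 faults.
A − B = 6 − 5 = 1.

1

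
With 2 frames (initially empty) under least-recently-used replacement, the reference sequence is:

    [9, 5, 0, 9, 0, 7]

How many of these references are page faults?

9: miss, frames (9)
5: miss, frames (9 5)
0: miss, evict 9, frames (5 0)
9: miss, evict 5, frames (0 9)
0: hit
7: miss, evict 9, frames (0 7)
Page faults: 5.

5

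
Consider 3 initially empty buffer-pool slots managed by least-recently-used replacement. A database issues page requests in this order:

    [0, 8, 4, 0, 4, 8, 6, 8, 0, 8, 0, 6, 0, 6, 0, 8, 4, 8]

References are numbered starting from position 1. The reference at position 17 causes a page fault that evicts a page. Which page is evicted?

pos 1: 0: miss, frames {0}
pos 2: 8: miss, frames {0,8}
pos 3: 4: miss, frames {0,8,4}
pos 4: 0: hit
pos 5: 4: hit
pos 6: 8: hit
pos 7: 6: miss, evict 0, frames {4,8,6}
pos 8: 8: hit
pos 9: 0: miss, evict 4, frames {6,8,0}
pos 10: 8: hit
pos 11: 0: hit
pos 12: 6: hit
pos 13: 0: hit
pos 14: 6: hit
pos 15: 0: hit
pos 16: 8: hit
pos 17: 4: miss, evict 6, frames {0,8,4}
At position 17, page 6 is evicted.

6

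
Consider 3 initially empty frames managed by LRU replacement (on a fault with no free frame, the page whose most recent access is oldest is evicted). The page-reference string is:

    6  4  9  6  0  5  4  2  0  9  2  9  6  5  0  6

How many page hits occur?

4

6 → fault, frames [6]
4 → fault, frames [6, 4]
9 → fault, frames [6, 4, 9]
6 → hit
0 → fault, evict 4, frames [9, 6, 0]
5 → fault, evict 9, frames [6, 0, 5]
4 → fault, evict 6, frames [0, 5, 4]
2 → fault, evict 0, frames [5, 4, 2]
0 → fault, evict 5, frames [4, 2, 0]
9 → fault, evict 4, frames [2, 0, 9]
2 → hit
9 → hit
6 → fault, evict 0, frames [2, 9, 6]
5 → fault, evict 2, frames [9, 6, 5]
0 → fault, evict 9, frames [6, 5, 0]
6 → hit
Hits: 4.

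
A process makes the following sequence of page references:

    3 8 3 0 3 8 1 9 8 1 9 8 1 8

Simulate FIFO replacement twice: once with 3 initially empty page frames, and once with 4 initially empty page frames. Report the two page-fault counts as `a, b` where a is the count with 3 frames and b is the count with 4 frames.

3 frames: F F . F . . F F F . . . . . → 6 faults.
4 frames: F F . F . . F F . . . . . . → 5 faults.
5 < 6: adding a frame reduced faults, as is typical.

6, 5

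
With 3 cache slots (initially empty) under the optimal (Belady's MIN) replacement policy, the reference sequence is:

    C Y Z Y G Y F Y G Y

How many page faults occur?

5

C → miss, frames {C}
Y → miss, frames {C,Y}
Z → miss, frames {C,Y,Z}
Y → hit
G → miss, evict Z, frames {C,Y,G}
Y → hit
F → miss, evict C, frames {Y,G,F}
Y → hit
G → hit
Y → hit
Page faults: 5.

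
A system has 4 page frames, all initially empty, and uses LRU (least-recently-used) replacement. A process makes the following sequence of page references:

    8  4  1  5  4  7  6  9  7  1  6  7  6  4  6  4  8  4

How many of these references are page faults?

10

8 -> fault, frames [8]
4 -> fault, frames [8, 4]
1 -> fault, frames [8, 4, 1]
5 -> fault, frames [8, 4, 1, 5]
4 -> hit
7 -> fault, evict 8, frames [1, 5, 4, 7]
6 -> fault, evict 1, frames [5, 4, 7, 6]
9 -> fault, evict 5, frames [4, 7, 6, 9]
7 -> hit
1 -> fault, evict 4, frames [6, 9, 7, 1]
6 -> hit
7 -> hit
6 -> hit
4 -> fault, evict 9, frames [1, 7, 6, 4]
6 -> hit
4 -> hit
8 -> fault, evict 1, frames [7, 6, 4, 8]
4 -> hit
Page faults: 10.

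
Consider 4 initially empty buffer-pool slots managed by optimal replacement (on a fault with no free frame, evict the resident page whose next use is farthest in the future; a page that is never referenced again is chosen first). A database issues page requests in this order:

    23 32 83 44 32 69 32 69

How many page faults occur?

23: fault, frames (23)
32: fault, frames (23 32)
83: fault, frames (23 32 83)
44: fault, frames (23 32 83 44)
32: hit
69: fault, evict 44, frames (23 32 83 69)
32: hit
69: hit
Page faults: 5.

5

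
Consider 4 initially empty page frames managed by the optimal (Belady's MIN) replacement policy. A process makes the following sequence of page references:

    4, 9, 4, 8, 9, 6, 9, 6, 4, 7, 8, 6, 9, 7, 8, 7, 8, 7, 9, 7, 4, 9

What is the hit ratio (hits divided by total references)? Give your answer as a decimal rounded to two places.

0.73

4: fault, frames [4]
9: fault, frames [4, 9]
4: hit
8: fault, frames [4, 9, 8]
9: hit
6: fault, frames [4, 9, 8, 6]
9: hit
6: hit
4: hit
7: fault, evict 4, frames [9, 8, 6, 7]
8: hit
6: hit
9: hit
7: hit
8: hit
7: hit
8: hit
7: hit
9: hit
7: hit
4: fault, evict 7, frames [9, 8, 6, 4]
9: hit
Hits: 16 of 22 references → 16/22 = 0.7273.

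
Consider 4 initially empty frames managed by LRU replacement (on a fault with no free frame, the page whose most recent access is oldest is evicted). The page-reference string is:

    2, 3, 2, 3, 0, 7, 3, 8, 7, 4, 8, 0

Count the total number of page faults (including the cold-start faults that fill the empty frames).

2: fault, frames [2]
3: fault, frames [2, 3]
2: hit
3: hit
0: fault, frames [2, 3, 0]
7: fault, frames [2, 3, 0, 7]
3: hit
8: fault, evict 2, frames [0, 7, 3, 8]
7: hit
4: fault, evict 0, frames [3, 8, 7, 4]
8: hit
0: fault, evict 3, frames [7, 4, 8, 0]
Page faults: 7.

7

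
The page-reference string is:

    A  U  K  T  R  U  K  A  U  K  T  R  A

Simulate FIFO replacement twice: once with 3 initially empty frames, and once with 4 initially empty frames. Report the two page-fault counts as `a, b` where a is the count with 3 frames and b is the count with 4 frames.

3 frames: F F F F F F F F . . F F . → 10 faults.
4 frames: F F F F F . . F F F F F F → 11 faults.
11 > 10: adding a frame increased faults — Belady's anomaly.

10, 11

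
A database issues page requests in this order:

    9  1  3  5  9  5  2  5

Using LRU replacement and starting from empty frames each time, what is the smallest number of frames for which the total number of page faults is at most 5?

4

f=1: 8 faults
f=2: 6 faults
f=3: 6 faults
f=4: 5 faults
f=5: 5 faults
Smallest f with faults ≤ 5 is 4.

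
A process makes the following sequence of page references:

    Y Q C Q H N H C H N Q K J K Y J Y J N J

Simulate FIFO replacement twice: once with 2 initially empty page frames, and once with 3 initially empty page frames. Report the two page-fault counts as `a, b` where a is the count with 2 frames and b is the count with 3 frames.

2 frames: F F F . F F . F F F F F F . F . . . F F → 14 faults.
3 frames: F F F . F F . . . . F F F . F . . . F . → 10 faults.
10 < 14: adding a frame reduced faults, as is typical.

14, 10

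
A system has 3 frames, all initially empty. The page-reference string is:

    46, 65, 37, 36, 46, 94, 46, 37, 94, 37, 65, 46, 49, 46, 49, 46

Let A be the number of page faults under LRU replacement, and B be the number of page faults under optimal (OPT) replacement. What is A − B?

Under LRU: F F F F F F . F . . F F F . . . → 10 faults.
Under OPT: F F F F . F . . . . F . F . . . → 7 faults.
A − B = 10 − 7 = 3.

3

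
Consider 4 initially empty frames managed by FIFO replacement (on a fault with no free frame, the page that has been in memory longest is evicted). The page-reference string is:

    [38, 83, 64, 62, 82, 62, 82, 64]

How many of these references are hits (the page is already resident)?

3

38: fault, frames [38]
83: fault, frames [38, 83]
64: fault, frames [38, 83, 64]
62: fault, frames [38, 83, 64, 62]
82: fault, evict 38, frames [83, 64, 62, 82]
62: hit
82: hit
64: hit
Hits: 3.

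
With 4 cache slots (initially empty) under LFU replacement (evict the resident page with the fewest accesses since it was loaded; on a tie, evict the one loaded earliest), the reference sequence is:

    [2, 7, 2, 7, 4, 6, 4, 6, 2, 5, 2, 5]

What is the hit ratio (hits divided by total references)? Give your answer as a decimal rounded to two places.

0.58

2: fault, frames (2)
7: fault, frames (2 7)
2: hit
7: hit
4: fault, frames (2 7 4)
6: fault, frames (2 7 4 6)
4: hit
6: hit
2: hit
5: fault, evict 7, frames (2 4 6 5)
2: hit
5: hit
Hits: 7 of 12 references → 7/12 = 0.5833.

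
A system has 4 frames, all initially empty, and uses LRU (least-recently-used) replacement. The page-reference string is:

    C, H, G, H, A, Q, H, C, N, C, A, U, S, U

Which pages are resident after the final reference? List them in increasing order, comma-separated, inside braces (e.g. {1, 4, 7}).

{A, C, S, U}

C -> fault, frames {C}
H -> fault, frames {C,H}
G -> fault, frames {C,H,G}
H -> hit
A -> fault, frames {C,G,H,A}
Q -> fault, evict C, frames {G,H,A,Q}
H -> hit
C -> fault, evict G, frames {A,Q,H,C}
N -> fault, evict A, frames {Q,H,C,N}
C -> hit
A -> fault, evict Q, frames {H,N,C,A}
U -> fault, evict H, frames {N,C,A,U}
S -> fault, evict N, frames {C,A,U,S}
U -> hit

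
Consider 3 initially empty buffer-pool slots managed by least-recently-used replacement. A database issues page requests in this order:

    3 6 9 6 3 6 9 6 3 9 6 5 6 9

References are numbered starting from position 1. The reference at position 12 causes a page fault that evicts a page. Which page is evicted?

3

pos 1: 3 -> miss, frames (3)
pos 2: 6 -> miss, frames (3 6)
pos 3: 9 -> miss, frames (3 6 9)
pos 4: 6 -> hit
pos 5: 3 -> hit
pos 6: 6 -> hit
pos 7: 9 -> hit
pos 8: 6 -> hit
pos 9: 3 -> hit
pos 10: 9 -> hit
pos 11: 6 -> hit
pos 12: 5 -> miss, evict 3, frames (9 6 5)
At position 12, page 3 is evicted.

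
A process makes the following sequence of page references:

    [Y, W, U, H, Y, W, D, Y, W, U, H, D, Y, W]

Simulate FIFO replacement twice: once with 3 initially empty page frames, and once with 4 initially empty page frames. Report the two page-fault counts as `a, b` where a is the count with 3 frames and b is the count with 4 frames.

11, 12

3 frames: F F F F F F F . . F F . F F → 11 faults.
4 frames: F F F F . . F F F F F F F F → 12 faults.
12 > 11: adding a frame increased faults — Belady's anomaly.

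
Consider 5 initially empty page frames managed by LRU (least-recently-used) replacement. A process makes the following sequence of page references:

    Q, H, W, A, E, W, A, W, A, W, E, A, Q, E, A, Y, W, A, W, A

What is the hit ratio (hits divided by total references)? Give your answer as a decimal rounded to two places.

Q → miss, frames {Q}
H → miss, frames {Q,H}
W → miss, frames {Q,H,W}
A → miss, frames {Q,H,W,A}
E → miss, frames {Q,H,W,A,E}
W → hit
A → hit
W → hit
A → hit
W → hit
E → hit
A → hit
Q → hit
E → hit
A → hit
Y → miss, evict H, frames {W,Q,E,A,Y}
W → hit
A → hit
W → hit
A → hit
Hits: 14 of 20 references → 14/20 = 0.7000.

0.70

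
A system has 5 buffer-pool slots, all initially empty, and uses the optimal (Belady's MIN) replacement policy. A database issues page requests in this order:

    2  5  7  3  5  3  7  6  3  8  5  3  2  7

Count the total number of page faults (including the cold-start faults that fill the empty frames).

6

2: fault, frames (2)
5: fault, frames (2 5)
7: fault, frames (2 5 7)
3: fault, frames (2 5 7 3)
5: hit
3: hit
7: hit
6: fault, frames (2 5 7 3 6)
3: hit
8: fault, evict 6, frames (2 5 7 3 8)
5: hit
3: hit
2: hit
7: hit
Page faults: 6.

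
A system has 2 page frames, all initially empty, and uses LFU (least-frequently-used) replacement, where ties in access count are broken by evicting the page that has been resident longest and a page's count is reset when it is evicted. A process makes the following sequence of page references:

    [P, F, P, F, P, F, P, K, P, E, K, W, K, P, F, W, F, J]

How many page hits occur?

P → fault, frames (P)
F → fault, frames (P F)
P → hit
F → hit
P → hit
F → hit
P → hit
K → fault, evict F, frames (P K)
P → hit
E → fault, evict K, frames (P E)
K → fault, evict E, frames (P K)
W → fault, evict K, frames (P W)
K → fault, evict W, frames (P K)
P → hit
F → fault, evict K, frames (P F)
W → fault, evict F, frames (P W)
F → fault, evict W, frames (P F)
J → fault, evict F, frames (P J)
Hits: 7.

7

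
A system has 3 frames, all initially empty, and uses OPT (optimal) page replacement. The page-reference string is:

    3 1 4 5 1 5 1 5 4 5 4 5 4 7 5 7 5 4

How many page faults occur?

3: miss, frames {3}
1: miss, frames {3,1}
4: miss, frames {3,1,4}
5: miss, evict 3, frames {1,4,5}
1: hit
5: hit
1: hit
5: hit
4: hit
5: hit
4: hit
5: hit
4: hit
7: miss, evict 1, frames {4,5,7}
5: hit
7: hit
5: hit
4: hit
Page faults: 5.

5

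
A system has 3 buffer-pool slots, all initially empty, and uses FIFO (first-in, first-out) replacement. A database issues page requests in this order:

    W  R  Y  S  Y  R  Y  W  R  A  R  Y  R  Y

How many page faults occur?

W -> miss, frames [W]
R -> miss, frames [W, R]
Y -> miss, frames [W, R, Y]
S -> miss, evict W, frames [R, Y, S]
Y -> hit
R -> hit
Y -> hit
W -> miss, evict R, frames [Y, S, W]
R -> miss, evict Y, frames [S, W, R]
A -> miss, evict S, frames [W, R, A]
R -> hit
Y -> miss, evict W, frames [R, A, Y]
R -> hit
Y -> hit
Page faults: 8.

8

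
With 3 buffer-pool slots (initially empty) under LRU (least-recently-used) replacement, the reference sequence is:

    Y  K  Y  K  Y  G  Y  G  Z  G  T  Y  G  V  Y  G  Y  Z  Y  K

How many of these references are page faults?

Y -> miss, frames [Y]
K -> miss, frames [Y, K]
Y -> hit
K -> hit
Y -> hit
G -> miss, frames [K, Y, G]
Y -> hit
G -> hit
Z -> miss, evict K, frames [Y, G, Z]
G -> hit
T -> miss, evict Y, frames [Z, G, T]
Y -> miss, evict Z, frames [G, T, Y]
G -> hit
V -> miss, evict T, frames [Y, G, V]
Y -> hit
G -> hit
Y -> hit
Z -> miss, evict V, frames [G, Y, Z]
Y -> hit
K -> miss, evict G, frames [Z, Y, K]
Page faults: 9.

9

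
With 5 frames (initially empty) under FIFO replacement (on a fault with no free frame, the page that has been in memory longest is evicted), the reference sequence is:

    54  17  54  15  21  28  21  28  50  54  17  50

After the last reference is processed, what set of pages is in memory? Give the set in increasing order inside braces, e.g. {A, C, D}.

54 -> fault, frames (54)
17 -> fault, frames (54 17)
54 -> hit
15 -> fault, frames (54 17 15)
21 -> fault, frames (54 17 15 21)
28 -> fault, frames (54 17 15 21 28)
21 -> hit
28 -> hit
50 -> fault, evict 54, frames (17 15 21 28 50)
54 -> fault, evict 17, frames (15 21 28 50 54)
17 -> fault, evict 15, frames (21 28 50 54 17)
50 -> hit

{17, 21, 28, 50, 54}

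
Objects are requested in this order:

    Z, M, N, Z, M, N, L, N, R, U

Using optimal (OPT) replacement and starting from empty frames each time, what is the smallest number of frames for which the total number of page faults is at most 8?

f=1: 10 faults
f=2: 7 faults
f=3: 6 faults
f=4: 6 faults
f=5: 6 faults
f=6: 6 faults
Smallest f with faults ≤ 8 is 2.

2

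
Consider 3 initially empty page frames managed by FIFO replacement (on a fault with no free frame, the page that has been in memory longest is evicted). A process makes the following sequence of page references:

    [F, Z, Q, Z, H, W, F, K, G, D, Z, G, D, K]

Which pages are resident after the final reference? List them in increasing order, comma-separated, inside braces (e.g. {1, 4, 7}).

{D, K, Z}

F -> fault, frames [F]
Z -> fault, frames [F, Z]
Q -> fault, frames [F, Z, Q]
Z -> hit
H -> fault, evict F, frames [Z, Q, H]
W -> fault, evict Z, frames [Q, H, W]
F -> fault, evict Q, frames [H, W, F]
K -> fault, evict H, frames [W, F, K]
G -> fault, evict W, frames [F, K, G]
D -> fault, evict F, frames [K, G, D]
Z -> fault, evict K, frames [G, D, Z]
G -> hit
D -> hit
K -> fault, evict G, frames [D, Z, K]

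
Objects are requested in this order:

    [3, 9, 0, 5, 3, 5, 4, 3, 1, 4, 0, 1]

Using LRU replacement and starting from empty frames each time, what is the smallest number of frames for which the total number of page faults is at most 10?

f=1: 12 faults
f=2: 11 faults
f=3: 8 faults
f=4: 7 faults
f=5: 6 faults
f=6: 6 faults
Smallest f with faults ≤ 10 is 3.

3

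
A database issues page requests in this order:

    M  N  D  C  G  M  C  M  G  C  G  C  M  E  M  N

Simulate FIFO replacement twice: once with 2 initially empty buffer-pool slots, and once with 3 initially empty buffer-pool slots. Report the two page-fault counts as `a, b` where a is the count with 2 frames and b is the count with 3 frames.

11, 8

2 frames: F F F F F F F . F . . . F F . F → 11 faults.
3 frames: F F F F F F . . . . . . . F . F → 8 faults.
8 < 11: adding a frame reduced faults, as is typical.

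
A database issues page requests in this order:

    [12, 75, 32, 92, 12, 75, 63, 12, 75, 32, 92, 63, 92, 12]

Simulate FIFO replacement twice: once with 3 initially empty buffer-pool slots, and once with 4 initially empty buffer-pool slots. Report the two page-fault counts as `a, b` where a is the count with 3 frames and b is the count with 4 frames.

3 frames: F F F F F F F . . F F . . F → 10 faults.
4 frames: F F F F . . F F F F F F . F → 11 faults.
11 > 10: adding a frame increased faults — Belady's anomaly.

10, 11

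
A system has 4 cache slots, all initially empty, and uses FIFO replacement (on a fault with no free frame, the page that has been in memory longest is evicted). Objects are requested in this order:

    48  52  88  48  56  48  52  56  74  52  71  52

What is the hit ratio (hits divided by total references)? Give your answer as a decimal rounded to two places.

0.42

48 → fault, frames {48}
52 → fault, frames {48,52}
88 → fault, frames {48,52,88}
48 → hit
56 → fault, frames {48,52,88,56}
48 → hit
52 → hit
56 → hit
74 → fault, evict 48, frames {52,88,56,74}
52 → hit
71 → fault, evict 52, frames {88,56,74,71}
52 → fault, evict 88, frames {56,74,71,52}
Hits: 5 of 12 references → 5/12 = 0.4167.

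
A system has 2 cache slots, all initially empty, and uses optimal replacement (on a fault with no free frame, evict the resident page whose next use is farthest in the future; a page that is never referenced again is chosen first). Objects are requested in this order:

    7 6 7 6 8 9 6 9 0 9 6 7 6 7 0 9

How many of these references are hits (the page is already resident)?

7

7 -> miss, frames {7}
6 -> miss, frames {7,6}
7 -> hit
6 -> hit
8 -> miss, evict 7, frames {6,8}
9 -> miss, evict 8, frames {6,9}
6 -> hit
9 -> hit
0 -> miss, evict 6, frames {9,0}
9 -> hit
6 -> miss, evict 9, frames {0,6}
7 -> miss, evict 0, frames {6,7}
6 -> hit
7 -> hit
0 -> miss, evict 7, frames {6,0}
9 -> miss, evict 0, frames {6,9}
Hits: 7.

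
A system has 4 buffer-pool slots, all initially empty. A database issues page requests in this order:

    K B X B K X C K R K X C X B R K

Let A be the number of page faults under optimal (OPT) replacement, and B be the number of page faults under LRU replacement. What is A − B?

-2

Under OPT: F F F . . . F . F . . . . F . . → 6 faults.
Under LRU: F F F . . . F . F . . . . F F F → 8 faults.
A − B = 6 − 8 = -2.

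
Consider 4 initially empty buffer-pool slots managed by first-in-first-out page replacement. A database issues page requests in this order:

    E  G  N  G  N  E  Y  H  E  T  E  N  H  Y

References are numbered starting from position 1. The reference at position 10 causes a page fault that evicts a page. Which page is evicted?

N

pos 1: E: miss, frames {E}
pos 2: G: miss, frames {E,G}
pos 3: N: miss, frames {E,G,N}
pos 4: G: hit
pos 5: N: hit
pos 6: E: hit
pos 7: Y: miss, frames {E,G,N,Y}
pos 8: H: miss, evict E, frames {G,N,Y,H}
pos 9: E: miss, evict G, frames {N,Y,H,E}
pos 10: T: miss, evict N, frames {Y,H,E,T}
At position 10, page N is evicted.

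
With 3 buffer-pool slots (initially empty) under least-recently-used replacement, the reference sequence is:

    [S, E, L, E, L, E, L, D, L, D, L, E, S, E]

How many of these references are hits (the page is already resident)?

9

S -> fault, frames (S)
E -> fault, frames (S E)
L -> fault, frames (S E L)
E -> hit
L -> hit
E -> hit
L -> hit
D -> fault, evict S, frames (E L D)
L -> hit
D -> hit
L -> hit
E -> hit
S -> fault, evict D, frames (L E S)
E -> hit
Hits: 9.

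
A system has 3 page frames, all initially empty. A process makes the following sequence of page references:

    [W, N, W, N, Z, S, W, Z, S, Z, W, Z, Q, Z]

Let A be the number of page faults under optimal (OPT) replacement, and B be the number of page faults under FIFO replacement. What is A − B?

Under OPT: F F . . F F . . . . . . F . → 5 faults.
Under FIFO: F F . . F F F . . . . . F F → 7 faults.
A − B = 5 − 7 = -2.

-2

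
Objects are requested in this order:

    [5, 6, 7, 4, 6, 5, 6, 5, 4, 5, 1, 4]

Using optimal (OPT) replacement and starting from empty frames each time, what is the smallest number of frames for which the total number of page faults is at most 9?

2

f=1: 12 faults
f=2: 7 faults
f=3: 5 faults
f=4: 5 faults
f=5: 5 faults
Smallest f with faults ≤ 9 is 2.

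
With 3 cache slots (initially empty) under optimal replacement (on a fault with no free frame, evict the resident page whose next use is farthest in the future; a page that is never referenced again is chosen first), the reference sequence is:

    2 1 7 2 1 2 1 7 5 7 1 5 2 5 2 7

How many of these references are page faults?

2 -> fault, frames {2}
1 -> fault, frames {2,1}
7 -> fault, frames {2,1,7}
2 -> hit
1 -> hit
2 -> hit
1 -> hit
7 -> hit
5 -> fault, evict 2, frames {1,7,5}
7 -> hit
1 -> hit
5 -> hit
2 -> fault, evict 1, frames {7,5,2}
5 -> hit
2 -> hit
7 -> hit
Page faults: 5.

5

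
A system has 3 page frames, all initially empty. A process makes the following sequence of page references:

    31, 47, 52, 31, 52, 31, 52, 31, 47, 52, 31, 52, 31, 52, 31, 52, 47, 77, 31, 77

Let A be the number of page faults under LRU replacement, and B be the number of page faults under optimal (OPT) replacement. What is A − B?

1

Under LRU: F F F . . . . . . . . . . . . . . F F . → 5 faults.
Under OPT: F F F . . . . . . . . . . . . . . F . . → 4 faults.
A − B = 5 − 4 = 1.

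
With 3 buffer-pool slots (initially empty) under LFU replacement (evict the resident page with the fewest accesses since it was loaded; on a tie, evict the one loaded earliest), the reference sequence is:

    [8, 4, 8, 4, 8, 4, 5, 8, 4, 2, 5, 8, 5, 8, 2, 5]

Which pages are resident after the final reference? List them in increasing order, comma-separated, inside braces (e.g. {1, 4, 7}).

8 → fault, frames [8]
4 → fault, frames [8, 4]
8 → hit
4 → hit
8 → hit
4 → hit
5 → fault, frames [8, 4, 5]
8 → hit
4 → hit
2 → fault, evict 5, frames [8, 4, 2]
5 → fault, evict 2, frames [8, 4, 5]
8 → hit
5 → hit
8 → hit
2 → fault, evict 5, frames [8, 4, 2]
5 → fault, evict 2, frames [8, 4, 5]

{4, 5, 8}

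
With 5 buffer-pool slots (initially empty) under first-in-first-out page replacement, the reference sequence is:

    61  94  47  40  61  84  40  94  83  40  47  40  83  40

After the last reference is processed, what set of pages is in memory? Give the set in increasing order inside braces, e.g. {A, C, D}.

61: fault, frames {61}
94: fault, frames {61,94}
47: fault, frames {61,94,47}
40: fault, frames {61,94,47,40}
61: hit
84: fault, frames {61,94,47,40,84}
40: hit
94: hit
83: fault, evict 61, frames {94,47,40,84,83}
40: hit
47: hit
40: hit
83: hit
40: hit

{40, 47, 83, 84, 94}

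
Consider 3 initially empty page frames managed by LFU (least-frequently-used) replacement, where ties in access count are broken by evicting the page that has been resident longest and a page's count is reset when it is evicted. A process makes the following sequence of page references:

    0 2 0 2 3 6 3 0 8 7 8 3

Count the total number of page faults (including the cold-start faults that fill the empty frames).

9

0 -> fault, frames (0)
2 -> fault, frames (0 2)
0 -> hit
2 -> hit
3 -> fault, frames (0 2 3)
6 -> fault, evict 3, frames (0 2 6)
3 -> fault, evict 6, frames (0 2 3)
0 -> hit
8 -> fault, evict 3, frames (0 2 8)
7 -> fault, evict 8, frames (0 2 7)
8 -> fault, evict 7, frames (0 2 8)
3 -> fault, evict 8, frames (0 2 3)
Page faults: 9.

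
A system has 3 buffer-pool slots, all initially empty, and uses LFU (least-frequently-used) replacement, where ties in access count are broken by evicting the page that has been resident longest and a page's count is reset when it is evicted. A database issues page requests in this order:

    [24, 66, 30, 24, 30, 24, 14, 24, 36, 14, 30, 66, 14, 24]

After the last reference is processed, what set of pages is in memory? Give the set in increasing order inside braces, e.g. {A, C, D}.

24 -> fault, frames [24]
66 -> fault, frames [24, 66]
30 -> fault, frames [24, 66, 30]
24 -> hit
30 -> hit
24 -> hit
14 -> fault, evict 66, frames [24, 30, 14]
24 -> hit
36 -> fault, evict 14, frames [24, 30, 36]
14 -> fault, evict 36, frames [24, 30, 14]
30 -> hit
66 -> fault, evict 14, frames [24, 30, 66]
14 -> fault, evict 66, frames [24, 30, 14]
24 -> hit

{14, 24, 30}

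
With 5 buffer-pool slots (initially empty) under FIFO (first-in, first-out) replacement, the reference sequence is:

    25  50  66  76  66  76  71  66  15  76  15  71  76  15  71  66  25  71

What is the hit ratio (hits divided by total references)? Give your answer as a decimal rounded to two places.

0.61

25 → fault, frames (25)
50 → fault, frames (25 50)
66 → fault, frames (25 50 66)
76 → fault, frames (25 50 66 76)
66 → hit
76 → hit
71 → fault, frames (25 50 66 76 71)
66 → hit
15 → fault, evict 25, frames (50 66 76 71 15)
76 → hit
15 → hit
71 → hit
76 → hit
15 → hit
71 → hit
66 → hit
25 → fault, evict 50, frames (66 76 71 15 25)
71 → hit
Hits: 11 of 18 references → 11/18 = 0.6111.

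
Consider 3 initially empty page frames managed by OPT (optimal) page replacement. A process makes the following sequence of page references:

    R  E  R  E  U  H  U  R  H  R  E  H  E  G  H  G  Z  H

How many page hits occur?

R → fault, frames (R)
E → fault, frames (R E)
R → hit
E → hit
U → fault, frames (R E U)
H → fault, evict E, frames (R U H)
U → hit
R → hit
H → hit
R → hit
E → fault, evict U, frames (R H E)
H → hit
E → hit
G → fault, evict E, frames (R H G)
H → hit
G → hit
Z → fault, evict G, frames (R H Z)
H → hit
Hits: 11.

11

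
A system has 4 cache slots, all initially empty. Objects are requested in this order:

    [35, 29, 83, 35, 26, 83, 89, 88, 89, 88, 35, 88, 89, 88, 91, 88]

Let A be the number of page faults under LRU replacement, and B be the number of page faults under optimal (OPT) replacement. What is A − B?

Under LRU: F F F . F . F F . . F . . . F . → 8 faults.
Under OPT: F F F . F . F F . . . . . . F . → 7 faults.
A − B = 8 − 7 = 1.

1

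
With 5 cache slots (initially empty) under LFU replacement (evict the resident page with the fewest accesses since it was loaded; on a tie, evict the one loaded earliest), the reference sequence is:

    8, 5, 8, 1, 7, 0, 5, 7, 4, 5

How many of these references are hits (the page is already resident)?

8: fault, frames {8}
5: fault, frames {8,5}
8: hit
1: fault, frames {8,5,1}
7: fault, frames {8,5,1,7}
0: fault, frames {8,5,1,7,0}
5: hit
7: hit
4: fault, evict 1, frames {8,5,7,0,4}
5: hit
Hits: 4.

4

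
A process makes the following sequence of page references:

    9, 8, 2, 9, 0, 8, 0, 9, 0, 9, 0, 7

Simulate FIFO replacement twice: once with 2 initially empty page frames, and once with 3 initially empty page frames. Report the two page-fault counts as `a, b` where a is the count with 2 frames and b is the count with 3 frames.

2 frames: F F F F F F . F F . . F → 9 faults.
3 frames: F F F . F . . F . . . F → 6 faults.
6 < 9: adding a frame reduced faults, as is typical.

9, 6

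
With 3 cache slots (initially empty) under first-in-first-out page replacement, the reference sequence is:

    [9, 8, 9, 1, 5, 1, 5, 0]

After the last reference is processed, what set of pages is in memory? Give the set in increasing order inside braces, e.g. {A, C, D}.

{0, 1, 5}

9: fault, frames {9}
8: fault, frames {9,8}
9: hit
1: fault, frames {9,8,1}
5: fault, evict 9, frames {8,1,5}
1: hit
5: hit
0: fault, evict 8, frames {1,5,0}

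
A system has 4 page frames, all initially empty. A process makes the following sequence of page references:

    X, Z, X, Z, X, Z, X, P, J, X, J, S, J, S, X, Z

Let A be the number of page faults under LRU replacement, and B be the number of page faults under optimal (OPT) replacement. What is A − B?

1

Under LRU: F F . . . . . F F . . F . . . F → 6 faults.
Under OPT: F F . . . . . F F . . F . . . . → 5 faults.
A − B = 6 − 5 = 1.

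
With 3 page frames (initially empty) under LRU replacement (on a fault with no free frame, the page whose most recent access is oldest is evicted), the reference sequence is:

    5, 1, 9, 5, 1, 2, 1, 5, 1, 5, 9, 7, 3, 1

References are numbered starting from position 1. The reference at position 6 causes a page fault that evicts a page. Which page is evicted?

9

pos 1: 5 -> fault, frames (5)
pos 2: 1 -> fault, frames (5 1)
pos 3: 9 -> fault, frames (5 1 9)
pos 4: 5 -> hit
pos 5: 1 -> hit
pos 6: 2 -> fault, evict 9, frames (5 1 2)
At position 6, page 9 is evicted.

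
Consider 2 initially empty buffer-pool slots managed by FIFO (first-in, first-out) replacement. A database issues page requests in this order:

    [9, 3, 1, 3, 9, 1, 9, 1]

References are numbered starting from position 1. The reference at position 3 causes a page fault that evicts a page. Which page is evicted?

9

pos 1: 9 → fault, frames [9]
pos 2: 3 → fault, frames [9, 3]
pos 3: 1 → fault, evict 9, frames [3, 1]
At position 3, page 9 is evicted.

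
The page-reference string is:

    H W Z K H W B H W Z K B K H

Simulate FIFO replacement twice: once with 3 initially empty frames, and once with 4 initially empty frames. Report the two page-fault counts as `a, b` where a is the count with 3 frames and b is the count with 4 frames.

3 frames: F F F F F F F . . F F . . F → 10 faults.
4 frames: F F F F . . F F F F F F . F → 11 faults.
11 > 10: adding a frame increased faults — Belady's anomaly.

10, 11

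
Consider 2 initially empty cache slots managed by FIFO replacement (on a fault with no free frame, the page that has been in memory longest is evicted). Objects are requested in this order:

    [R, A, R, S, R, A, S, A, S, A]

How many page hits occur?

4

R: fault, frames (R)
A: fault, frames (R A)
R: hit
S: fault, evict R, frames (A S)
R: fault, evict A, frames (S R)
A: fault, evict S, frames (R A)
S: fault, evict R, frames (A S)
A: hit
S: hit
A: hit
Hits: 4.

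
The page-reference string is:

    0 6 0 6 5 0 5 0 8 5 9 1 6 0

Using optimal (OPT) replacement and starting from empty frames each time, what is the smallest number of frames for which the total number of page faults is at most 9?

f=1: 14 faults
f=2: 8 faults
f=3: 7 faults
f=4: 6 faults
f=5: 6 faults
f=6: 6 faults
Smallest f with faults ≤ 9 is 2.

2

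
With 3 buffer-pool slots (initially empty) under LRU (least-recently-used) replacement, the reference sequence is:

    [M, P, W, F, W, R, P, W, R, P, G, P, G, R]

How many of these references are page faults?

M: miss, frames [M]
P: miss, frames [M, P]
W: miss, frames [M, P, W]
F: miss, evict M, frames [P, W, F]
W: hit
R: miss, evict P, frames [F, W, R]
P: miss, evict F, frames [W, R, P]
W: hit
R: hit
P: hit
G: miss, evict W, frames [R, P, G]
P: hit
G: hit
R: hit
Page faults: 7.

7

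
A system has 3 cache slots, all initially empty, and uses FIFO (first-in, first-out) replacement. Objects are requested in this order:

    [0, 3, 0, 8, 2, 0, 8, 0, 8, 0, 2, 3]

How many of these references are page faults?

0: miss, frames (0)
3: miss, frames (0 3)
0: hit
8: miss, frames (0 3 8)
2: miss, evict 0, frames (3 8 2)
0: miss, evict 3, frames (8 2 0)
8: hit
0: hit
8: hit
0: hit
2: hit
3: miss, evict 8, frames (2 0 3)
Page faults: 6.

6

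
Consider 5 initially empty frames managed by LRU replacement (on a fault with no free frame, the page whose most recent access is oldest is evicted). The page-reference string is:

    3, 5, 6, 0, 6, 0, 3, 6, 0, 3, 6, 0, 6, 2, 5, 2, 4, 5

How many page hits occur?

12

3 -> miss, frames (3)
5 -> miss, frames (3 5)
6 -> miss, frames (3 5 6)
0 -> miss, frames (3 5 6 0)
6 -> hit
0 -> hit
3 -> hit
6 -> hit
0 -> hit
3 -> hit
6 -> hit
0 -> hit
6 -> hit
2 -> miss, frames (5 3 0 6 2)
5 -> hit
2 -> hit
4 -> miss, evict 3, frames (0 6 5 2 4)
5 -> hit
Hits: 12.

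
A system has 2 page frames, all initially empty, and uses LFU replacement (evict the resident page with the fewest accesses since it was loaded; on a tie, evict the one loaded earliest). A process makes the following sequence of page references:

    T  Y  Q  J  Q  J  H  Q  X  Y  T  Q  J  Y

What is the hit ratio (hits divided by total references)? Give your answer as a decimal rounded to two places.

0.21

T -> fault, frames {T}
Y -> fault, frames {T,Y}
Q -> fault, evict T, frames {Y,Q}
J -> fault, evict Y, frames {Q,J}
Q -> hit
J -> hit
H -> fault, evict Q, frames {J,H}
Q -> fault, evict H, frames {J,Q}
X -> fault, evict Q, frames {J,X}
Y -> fault, evict X, frames {J,Y}
T -> fault, evict Y, frames {J,T}
Q -> fault, evict T, frames {J,Q}
J -> hit
Y -> fault, evict Q, frames {J,Y}
Hits: 3 of 14 references → 3/14 = 0.2143.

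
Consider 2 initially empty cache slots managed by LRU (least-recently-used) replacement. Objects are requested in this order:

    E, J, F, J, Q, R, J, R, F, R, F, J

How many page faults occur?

8

E -> fault, frames {E}
J -> fault, frames {E,J}
F -> fault, evict E, frames {J,F}
J -> hit
Q -> fault, evict F, frames {J,Q}
R -> fault, evict J, frames {Q,R}
J -> fault, evict Q, frames {R,J}
R -> hit
F -> fault, evict J, frames {R,F}
R -> hit
F -> hit
J -> fault, evict R, frames {F,J}
Page faults: 8.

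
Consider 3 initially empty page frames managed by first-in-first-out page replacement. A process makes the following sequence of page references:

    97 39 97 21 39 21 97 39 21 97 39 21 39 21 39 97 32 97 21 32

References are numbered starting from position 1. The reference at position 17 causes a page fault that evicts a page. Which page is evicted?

pos 1: 97 → miss, frames (97)
pos 2: 39 → miss, frames (97 39)
pos 3: 97 → hit
pos 4: 21 → miss, frames (97 39 21)
pos 5: 39 → hit
pos 6: 21 → hit
pos 7: 97 → hit
pos 8: 39 → hit
pos 9: 21 → hit
pos 10: 97 → hit
pos 11: 39 → hit
pos 12: 21 → hit
pos 13: 39 → hit
pos 14: 21 → hit
pos 15: 39 → hit
pos 16: 97 → hit
pos 17: 32 → miss, evict 97, frames (39 21 32)
At position 17, page 97 is evicted.

97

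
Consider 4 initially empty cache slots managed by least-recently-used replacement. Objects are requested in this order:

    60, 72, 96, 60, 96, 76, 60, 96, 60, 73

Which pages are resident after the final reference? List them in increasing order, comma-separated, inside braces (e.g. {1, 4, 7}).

{60, 73, 76, 96}

60: miss, frames {60}
72: miss, frames {60,72}
96: miss, frames {60,72,96}
60: hit
96: hit
76: miss, frames {72,60,96,76}
60: hit
96: hit
60: hit
73: miss, evict 72, frames {76,96,60,73}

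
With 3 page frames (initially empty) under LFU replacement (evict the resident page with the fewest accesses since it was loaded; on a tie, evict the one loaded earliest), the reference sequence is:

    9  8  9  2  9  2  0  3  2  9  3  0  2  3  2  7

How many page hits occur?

8

9 → fault, frames (9)
8 → fault, frames (9 8)
9 → hit
2 → fault, frames (9 8 2)
9 → hit
2 → hit
0 → fault, evict 8, frames (9 2 0)
3 → fault, evict 0, frames (9 2 3)
2 → hit
9 → hit
3 → hit
0 → fault, evict 3, frames (9 2 0)
2 → hit
3 → fault, evict 0, frames (9 2 3)
2 → hit
7 → fault, evict 3, frames (9 2 7)
Hits: 8.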